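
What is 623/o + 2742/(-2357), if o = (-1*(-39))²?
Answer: -2702171/3584997 ≈ -0.75374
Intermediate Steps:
o = 1521 (o = 39² = 1521)
623/o + 2742/(-2357) = 623/1521 + 2742/(-2357) = 623*(1/1521) + 2742*(-1/2357) = 623/1521 - 2742/2357 = -2702171/3584997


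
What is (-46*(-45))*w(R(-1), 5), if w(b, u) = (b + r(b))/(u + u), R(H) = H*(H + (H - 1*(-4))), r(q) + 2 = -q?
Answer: -414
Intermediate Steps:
r(q) = -2 - q
R(H) = H*(4 + 2*H) (R(H) = H*(H + (H + 4)) = H*(H + (4 + H)) = H*(4 + 2*H))
w(b, u) = -1/u (w(b, u) = (b + (-2 - b))/(u + u) = -2*1/(2*u) = -1/u)
(-46*(-45))*w(R(-1), 5) = (-46*(-45))*(-1/5) = 2070*(-1*⅕) = 2070*(-⅕) = -414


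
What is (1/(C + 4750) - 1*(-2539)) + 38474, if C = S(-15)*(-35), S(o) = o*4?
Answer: 280939051/6850 ≈ 41013.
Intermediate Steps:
S(o) = 4*o
C = 2100 (C = (4*(-15))*(-35) = -60*(-35) = 2100)
(1/(C + 4750) - 1*(-2539)) + 38474 = (1/(2100 + 4750) - 1*(-2539)) + 38474 = (1/6850 + 2539) + 38474 = 17392151/6850 + 38474 = 280939051/6850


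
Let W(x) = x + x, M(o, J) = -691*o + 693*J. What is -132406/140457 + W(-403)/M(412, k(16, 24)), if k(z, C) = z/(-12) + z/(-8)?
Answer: -18943789235/20155719957 ≈ -0.93987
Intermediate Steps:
k(z, C) = -5*z/24 (k(z, C) = z*(-1/12) + z*(-1/8) = -z/12 - z/8 = -5*z/24)
W(x) = 2*x
-132406/140457 + W(-403)/M(412, k(16, 24)) = -132406/140457 + (2*(-403))/(-691*412 + 693*(-5/24*16)) = -132406*1/140457 - 806/(-284692 + 693*(-10/3)) = -132406/140457 - 806/(-284692 - 2310) = -132406/140457 - 806/(-287002) = -132406/140457 - 806*(-1/287002) = -132406/140457 + 403/143501 = -18943789235/20155719957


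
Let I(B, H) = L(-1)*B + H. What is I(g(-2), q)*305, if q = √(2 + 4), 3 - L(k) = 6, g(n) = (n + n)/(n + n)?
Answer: -915 + 305*√6 ≈ -167.91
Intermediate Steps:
g(n) = 1 (g(n) = (2*n)/((2*n)) = (2*n)*(1/(2*n)) = 1)
L(k) = -3 (L(k) = 3 - 1*6 = 3 - 6 = -3)
q = √6 ≈ 2.4495
I(B, H) = H - 3*B (I(B, H) = -3*B + H = H - 3*B)
I(g(-2), q)*305 = (√6 - 3*1)*305 = (√6 - 3)*305 = (-3 + √6)*305 = -915 + 305*√6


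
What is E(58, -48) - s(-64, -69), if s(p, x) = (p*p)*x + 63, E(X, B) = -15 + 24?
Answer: 282570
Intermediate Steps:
E(X, B) = 9
s(p, x) = 63 + x*p² (s(p, x) = p²*x + 63 = x*p² + 63 = 63 + x*p²)
E(58, -48) - s(-64, -69) = 9 - (63 - 69*(-64)²) = 9 - (63 - 69*4096) = 9 - (63 - 282624) = 9 - 1*(-282561) = 9 + 282561 = 282570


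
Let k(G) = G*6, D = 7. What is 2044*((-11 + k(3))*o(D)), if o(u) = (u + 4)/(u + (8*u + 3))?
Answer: 7154/3 ≈ 2384.7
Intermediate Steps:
k(G) = 6*G
o(u) = (4 + u)/(3 + 9*u) (o(u) = (4 + u)/(u + (3 + 8*u)) = (4 + u)/(3 + 9*u))
2044*((-11 + k(3))*o(D)) = 2044*((-11 + 6*3)*((4 + 7)/(3*(1 + 3*7)))) = 2044*((-11 + 18)*((⅓)*11/(1 + 21))) = 2044*(7*((⅓)*11/22)) = 2044*(7*((⅓)*(1/22)*11)) = 2044*(7*(⅙)) = 2044*(7/6) = 7154/3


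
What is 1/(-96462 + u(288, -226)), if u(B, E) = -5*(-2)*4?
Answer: -1/96422 ≈ -1.0371e-5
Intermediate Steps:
u(B, E) = 40 (u(B, E) = 10*4 = 40)
1/(-96462 + u(288, -226)) = 1/(-96462 + 40) = 1/(-96422) = -1/96422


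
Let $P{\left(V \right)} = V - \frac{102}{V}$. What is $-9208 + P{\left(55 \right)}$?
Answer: $- \frac{503517}{55} \approx -9154.9$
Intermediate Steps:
$-9208 + P{\left(55 \right)} = -9208 + \left(55 - \frac{102}{55}\right) = -9208 + \frac{2923}{55} = - \frac{503517}{55}$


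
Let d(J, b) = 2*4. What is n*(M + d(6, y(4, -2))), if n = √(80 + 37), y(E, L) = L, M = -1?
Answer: 21*√13 ≈ 75.717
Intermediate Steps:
d(J, b) = 8
n = 3*√13 (n = √117 = 3*√13 ≈ 10.817)
n*(M + d(6, y(4, -2))) = (3*√13)*(-1 + 8) = (3*√13)*7 = 21*√13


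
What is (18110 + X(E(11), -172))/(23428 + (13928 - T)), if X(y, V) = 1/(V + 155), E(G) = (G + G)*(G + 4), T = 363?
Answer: 102623/209627 ≈ 0.48955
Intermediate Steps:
E(G) = 2*G*(4 + G) (E(G) = (2*G)*(4 + G) = 2*G*(4 + G))
X(y, V) = 1/(155 + V)
(18110 + X(E(11), -172))/(23428 + (13928 - T)) = (18110 + 1/(155 - 172))/(23428 + (13928 - 1*363)) = (18110 + 1/(-17))/(23428 + (13928 - 363)) = (18110 - 1/17)/(23428 + 13565) = (307869/17)/36993 = (307869/17)*(1/36993) = 102623/209627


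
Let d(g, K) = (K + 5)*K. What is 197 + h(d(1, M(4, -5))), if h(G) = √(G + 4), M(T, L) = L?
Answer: 199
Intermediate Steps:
d(g, K) = K*(5 + K) (d(g, K) = (5 + K)*K = K*(5 + K))
h(G) = √(4 + G)
197 + h(d(1, M(4, -5))) = 197 + √(4 - 5*(5 - 5)) = 197 + √(4 - 5*0) = 197 + √(4 + 0) = 197 + √4 = 197 + 2 = 199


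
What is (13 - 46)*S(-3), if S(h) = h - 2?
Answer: 165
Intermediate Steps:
S(h) = -2 + h
(13 - 46)*S(-3) = (13 - 46)*(-2 - 3) = -33*(-5) = 165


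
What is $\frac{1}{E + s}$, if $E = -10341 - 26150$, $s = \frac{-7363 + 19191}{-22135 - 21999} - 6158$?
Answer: $- \frac{22067}{941141397} \approx -2.3447 \cdot 10^{-5}$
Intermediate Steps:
$s = - \frac{135894500}{22067}$ ($s = \frac{11828}{-44134} - 6158 = 11828 \left(- \frac{1}{44134}\right) - 6158 = - \frac{5914}{22067} - 6158 = - \frac{135894500}{22067} \approx -6158.3$)
$E = -36491$ ($E = -10341 - 26150 = -36491$)
$\frac{1}{E + s} = \frac{1}{-36491 - \frac{135894500}{22067}} = \frac{1}{- \frac{941141397}{22067}} = - \frac{22067}{941141397}$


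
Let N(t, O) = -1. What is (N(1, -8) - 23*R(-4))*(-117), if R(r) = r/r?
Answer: 2808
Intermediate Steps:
R(r) = 1
(N(1, -8) - 23*R(-4))*(-117) = (-1 - 23*1)*(-117) = (-1 - 23)*(-117) = -24*(-117) = 2808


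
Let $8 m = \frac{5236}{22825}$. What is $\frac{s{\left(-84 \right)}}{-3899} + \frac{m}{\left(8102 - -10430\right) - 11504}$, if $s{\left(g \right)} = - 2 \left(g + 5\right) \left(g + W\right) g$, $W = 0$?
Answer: $- \frac{663589372931}{2320796200} \approx -285.93$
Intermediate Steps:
$m = \frac{119}{4150}$ ($m = \frac{5236 \cdot \frac{1}{22825}}{8} = \frac{1}{8} \cdot \frac{476}{2075} = \frac{119}{4150} \approx 0.028675$)
$s{\left(g \right)} = - 2 g^{2} \left(5 + g\right)$ ($s{\left(g \right)} = - 2 \left(g + 5\right) \left(g + 0\right) g = - 2 \left(5 + g\right) g g = - 2 g \left(5 + g\right) g = - 2 g^{2} \left(5 + g\right)$)
$\frac{s{\left(-84 \right)}}{-3899} + \frac{m}{\left(8102 - -10430\right) - 11504} = \frac{\left(-2\right) \left(-84\right)^{2} \left(5 - 84\right)}{-3899} + \frac{119}{4150 \left(\left(8102 - -10430\right) - 11504\right)} = \left(-2\right) 7056 \left(-79\right) \left(- \frac{1}{3899}\right) + \frac{119}{4150 \left(\left(8102 + 10430\right) - 11504\right)} = 1114848 \left(- \frac{1}{3899}\right) + \frac{119}{4150 \left(18532 - 11504\right)} = - \frac{159264}{557} + \frac{119}{4150 \cdot 7028} = - \frac{159264}{557} + \frac{119}{4150} \cdot \frac{1}{7028} = - \frac{159264}{557} + \frac{17}{4166600} = - \frac{663589372931}{2320796200}$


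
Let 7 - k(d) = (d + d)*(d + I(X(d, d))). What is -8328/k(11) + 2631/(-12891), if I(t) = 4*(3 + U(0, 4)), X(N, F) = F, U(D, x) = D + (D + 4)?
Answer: 35039089/3656747 ≈ 9.5820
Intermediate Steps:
U(D, x) = 4 + 2*D (U(D, x) = D + (4 + D) = 4 + 2*D)
I(t) = 28 (I(t) = 4*(3 + (4 + 2*0)) = 4*(3 + (4 + 0)) = 4*(3 + 4) = 4*7 = 28)
k(d) = 7 - 2*d*(28 + d) (k(d) = 7 - (d + d)*(d + 28) = 7 - 2*d*(28 + d))
-8328/k(11) + 2631/(-12891) = -8328/(7 - 56*11 - 2*11²) + 2631/(-12891) = -8328/(7 - 616 - 2*121) + 2631*(-1/12891) = -8328/(7 - 616 - 242) - 877/4297 = -8328/(-851) - 877/4297 = -8328*(-1/851) - 877/4297 = 8328/851 - 877/4297 = 35039089/3656747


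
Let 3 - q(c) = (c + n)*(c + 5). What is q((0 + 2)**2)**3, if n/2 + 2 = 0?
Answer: 27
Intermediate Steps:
n = -4 (n = -4 + 2*0 = -4 + 0 = -4)
q(c) = 3 - (-4 + c)*(5 + c) (q(c) = 3 - (c - 4)*(c + 5) = 3 - (-4 + c)*(5 + c))
q((0 + 2)**2)**3 = (23 - (0 + 2)**2 - ((0 + 2)**2)**2)**3 = (23 - 1*2**2 - (2**2)**2)**3 = (23 - 1*4 - 1*4**2)**3 = (23 - 4 - 1*16)**3 = (23 - 4 - 16)**3 = 3**3 = 27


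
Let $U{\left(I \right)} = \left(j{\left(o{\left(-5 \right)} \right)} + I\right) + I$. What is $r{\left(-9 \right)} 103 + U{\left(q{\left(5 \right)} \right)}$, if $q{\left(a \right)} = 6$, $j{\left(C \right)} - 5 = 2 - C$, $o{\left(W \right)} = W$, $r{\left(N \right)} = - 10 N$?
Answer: $9294$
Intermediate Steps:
$j{\left(C \right)} = 7 - C$ ($j{\left(C \right)} = 5 - \left(-2 + C\right) = 7 - C$)
$U{\left(I \right)} = 12 + 2 I$ ($U{\left(I \right)} = \left(\left(7 - -5\right) + I\right) + I = \left(\left(7 + 5\right) + I\right) + I = \left(12 + I\right) + I = 12 + 2 I$)
$r{\left(-9 \right)} 103 + U{\left(q{\left(5 \right)} \right)} = \left(-10\right) \left(-9\right) 103 + \left(12 + 2 \cdot 6\right) = 90 \cdot 103 + \left(12 + 12\right) = 9270 + 24 = 9294$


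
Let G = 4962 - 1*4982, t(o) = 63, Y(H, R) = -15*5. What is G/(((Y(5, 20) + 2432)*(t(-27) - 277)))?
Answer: 10/252199 ≈ 3.9651e-5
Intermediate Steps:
Y(H, R) = -75
G = -20 (G = 4962 - 4982 = -20)
G/(((Y(5, 20) + 2432)*(t(-27) - 277))) = -20*1/((-75 + 2432)*(63 - 277)) = -20/(2357*(-214)) = -20/(-504398) = -20*(-1/504398) = 10/252199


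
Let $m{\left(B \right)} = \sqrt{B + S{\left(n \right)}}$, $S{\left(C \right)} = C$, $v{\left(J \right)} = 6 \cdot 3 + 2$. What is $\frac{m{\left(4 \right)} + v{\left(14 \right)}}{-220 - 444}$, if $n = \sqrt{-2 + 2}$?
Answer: $- \frac{11}{332} \approx -0.033133$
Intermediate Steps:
$v{\left(J \right)} = 20$ ($v{\left(J \right)} = 18 + 2 = 20$)
$n = 0$ ($n = \sqrt{0} = 0$)
$m{\left(B \right)} = \sqrt{B}$ ($m{\left(B \right)} = \sqrt{B + 0} = \sqrt{B}$)
$\frac{m{\left(4 \right)} + v{\left(14 \right)}}{-220 - 444} = \frac{\sqrt{4} + 20}{-220 - 444} = \frac{2 + 20}{-664} = 22 \left(- \frac{1}{664}\right) = - \frac{11}{332}$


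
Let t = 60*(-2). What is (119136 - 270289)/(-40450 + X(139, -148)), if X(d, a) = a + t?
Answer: 151153/40718 ≈ 3.7122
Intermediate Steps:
t = -120
X(d, a) = -120 + a (X(d, a) = a - 120 = -120 + a)
(119136 - 270289)/(-40450 + X(139, -148)) = (119136 - 270289)/(-40450 + (-120 - 148)) = -151153/(-40450 - 268) = -151153/(-40718) = -151153*(-1/40718) = 151153/40718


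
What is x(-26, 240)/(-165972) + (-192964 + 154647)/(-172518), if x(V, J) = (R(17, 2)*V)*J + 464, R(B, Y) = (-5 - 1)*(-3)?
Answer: 712686737/795365486 ≈ 0.89605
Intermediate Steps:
R(B, Y) = 18 (R(B, Y) = -6*(-3) = 18)
x(V, J) = 464 + 18*J*V (x(V, J) = (18*V)*J + 464 = 18*J*V + 464 = 464 + 18*J*V)
x(-26, 240)/(-165972) + (-192964 + 154647)/(-172518) = (464 + 18*240*(-26))/(-165972) + (-192964 + 154647)/(-172518) = (464 - 112320)*(-1/165972) - 38317*(-1/172518) = -111856*(-1/165972) + 38317/172518 = 27964/41493 + 38317/172518 = 712686737/795365486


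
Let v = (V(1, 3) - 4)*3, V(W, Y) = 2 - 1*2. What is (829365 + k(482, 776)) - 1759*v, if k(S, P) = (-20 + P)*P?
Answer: 1437129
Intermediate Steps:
k(S, P) = P*(-20 + P)
V(W, Y) = 0 (V(W, Y) = 2 - 2 = 0)
v = -12 (v = (0 - 4)*3 = -4*3 = -12)
(829365 + k(482, 776)) - 1759*v = (829365 + 776*(-20 + 776)) - 1759*(-12) = (829365 + 776*756) + 21108 = (829365 + 586656) + 21108 = 1416021 + 21108 = 1437129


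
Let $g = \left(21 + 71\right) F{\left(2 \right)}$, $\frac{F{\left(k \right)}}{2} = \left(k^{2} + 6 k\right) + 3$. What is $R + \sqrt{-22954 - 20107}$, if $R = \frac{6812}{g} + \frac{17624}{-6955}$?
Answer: $- \frac{3559011}{6078670} + 17 i \sqrt{149} \approx -0.58549 + 207.51 i$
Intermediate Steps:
$F{\left(k \right)} = 6 + 2 k^{2} + 12 k$ ($F{\left(k \right)} = 2 \left(\left(k^{2} + 6 k\right) + 3\right) = 2 \left(3 + k^{2} + 6 k\right) = 6 + 2 k^{2} + 12 k$)
$g = 3496$ ($g = \left(21 + 71\right) \left(6 + 2 \cdot 2^{2} + 12 \cdot 2\right) = 92 \left(6 + 2 \cdot 4 + 24\right) = 92 \left(6 + 8 + 24\right) = 92 \cdot 38 = 3496$)
$R = - \frac{3559011}{6078670}$ ($R = \frac{6812}{3496} + \frac{17624}{-6955} = 6812 \cdot \frac{1}{3496} + 17624 \left(- \frac{1}{6955}\right) = \frac{1703}{874} - \frac{17624}{6955} = - \frac{3559011}{6078670} \approx -0.58549$)
$R + \sqrt{-22954 - 20107} = - \frac{3559011}{6078670} + \sqrt{-22954 - 20107} = - \frac{3559011}{6078670} + \sqrt{-43061} = - \frac{3559011}{6078670} + 17 i \sqrt{149}$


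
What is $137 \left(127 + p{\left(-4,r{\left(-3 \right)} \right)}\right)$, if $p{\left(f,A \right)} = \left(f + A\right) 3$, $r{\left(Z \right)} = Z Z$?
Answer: $19454$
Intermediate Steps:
$r{\left(Z \right)} = Z^{2}$
$p{\left(f,A \right)} = 3 A + 3 f$ ($p{\left(f,A \right)} = \left(A + f\right) 3 = 3 A + 3 f$)
$137 \left(127 + p{\left(-4,r{\left(-3 \right)} \right)}\right) = 137 \left(127 + \left(3 \left(-3\right)^{2} + 3 \left(-4\right)\right)\right) = 137 \left(127 + \left(3 \cdot 9 - 12\right)\right) = 137 \left(127 + \left(27 - 12\right)\right) = 137 \left(127 + 15\right) = 137 \cdot 142 = 19454$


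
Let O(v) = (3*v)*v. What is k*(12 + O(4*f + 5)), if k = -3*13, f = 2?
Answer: -20241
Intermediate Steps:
k = -39
O(v) = 3*v**2
k*(12 + O(4*f + 5)) = -39*(12 + 3*(4*2 + 5)**2) = -39*(12 + 3*(8 + 5)**2) = -39*(12 + 3*13**2) = -39*(12 + 3*169) = -39*(12 + 507) = -39*519 = -20241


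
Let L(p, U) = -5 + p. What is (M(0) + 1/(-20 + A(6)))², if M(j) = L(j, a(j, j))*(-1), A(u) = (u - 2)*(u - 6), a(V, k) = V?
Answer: 9801/400 ≈ 24.503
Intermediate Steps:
A(u) = (-6 + u)*(-2 + u) (A(u) = (-2 + u)*(-6 + u) = (-6 + u)*(-2 + u))
M(j) = 5 - j (M(j) = (-5 + j)*(-1) = 5 - j)
(M(0) + 1/(-20 + A(6)))² = ((5 - 1*0) + 1/(-20 + (12 + 6² - 8*6)))² = ((5 + 0) + 1/(-20 + (12 + 36 - 48)))² = (5 + 1/(-20 + 0))² = (5 + 1/(-20))² = (5 - 1/20)² = (99/20)² = 9801/400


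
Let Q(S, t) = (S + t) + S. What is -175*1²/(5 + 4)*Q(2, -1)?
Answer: -175/3 ≈ -58.333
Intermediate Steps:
Q(S, t) = t + 2*S
-175*1²/(5 + 4)*Q(2, -1) = -175*1²/(5 + 4)*(-1 + 2*2) = -175*1/9*(-1 + 4) = -175*(⅑)*1*3 = -175*3/9 = -175*⅓ = -175/3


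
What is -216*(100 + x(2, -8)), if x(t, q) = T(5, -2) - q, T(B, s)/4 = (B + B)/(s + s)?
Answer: -21168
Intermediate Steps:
T(B, s) = 4*B/s (T(B, s) = 4*((B + B)/(s + s)) = 4*((2*B)/((2*s))) = 4*((2*B)*(1/(2*s))) = 4*(B/s) = 4*B/s)
x(t, q) = -10 - q (x(t, q) = 4*5/(-2) - q = 4*5*(-1/2) - q = -10 - q)
-216*(100 + x(2, -8)) = -216*(100 + (-10 - 1*(-8))) = -216*(100 + (-10 + 8)) = -216*(100 - 2) = -216*98 = -21168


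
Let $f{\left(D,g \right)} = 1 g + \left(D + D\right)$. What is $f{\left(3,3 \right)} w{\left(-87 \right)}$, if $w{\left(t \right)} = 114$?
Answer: $1026$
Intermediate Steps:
$f{\left(D,g \right)} = g + 2 D$
$f{\left(3,3 \right)} w{\left(-87 \right)} = \left(3 + 2 \cdot 3\right) 114 = \left(3 + 6\right) 114 = 9 \cdot 114 = 1026$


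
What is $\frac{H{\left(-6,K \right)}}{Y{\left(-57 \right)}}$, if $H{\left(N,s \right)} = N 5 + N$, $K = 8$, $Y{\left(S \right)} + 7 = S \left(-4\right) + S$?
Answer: $- \frac{9}{41} \approx -0.21951$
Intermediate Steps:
$Y{\left(S \right)} = -7 - 3 S$ ($Y{\left(S \right)} = -7 + \left(S \left(-4\right) + S\right) = -7 + \left(- 4 S + S\right) = -7 - 3 S$)
$H{\left(N,s \right)} = 6 N$ ($H{\left(N,s \right)} = 5 N + N = 6 N$)
$\frac{H{\left(-6,K \right)}}{Y{\left(-57 \right)}} = \frac{6 \left(-6\right)}{-7 - -171} = - \frac{36}{-7 + 171} = - \frac{36}{164} = \left(-36\right) \frac{1}{164} = - \frac{9}{41}$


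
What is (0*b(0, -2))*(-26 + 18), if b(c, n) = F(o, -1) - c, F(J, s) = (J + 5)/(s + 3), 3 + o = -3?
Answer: 0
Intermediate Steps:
o = -6 (o = -3 - 3 = -6)
F(J, s) = (5 + J)/(3 + s)
b(c, n) = -1/2 - c (b(c, n) = (5 - 6)/(3 - 1) - c = -1/2 - c)
(0*b(0, -2))*(-26 + 18) = (0*(-1/2 - 1*0))*(-26 + 18) = (0*(-1/2 + 0))*(-8) = (0*(-1/2))*(-8) = 0*(-8) = 0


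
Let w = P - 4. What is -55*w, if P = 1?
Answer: 165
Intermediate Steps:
w = -3 (w = 1 - 4 = -3)
-55*w = -55*(-3) = 165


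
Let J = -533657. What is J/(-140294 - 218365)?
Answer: 533657/358659 ≈ 1.4879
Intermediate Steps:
J/(-140294 - 218365) = -533657/(-140294 - 218365) = -533657/(-358659) = -533657*(-1/358659) = 533657/358659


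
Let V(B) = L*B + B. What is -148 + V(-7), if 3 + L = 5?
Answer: -169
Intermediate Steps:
L = 2 (L = -3 + 5 = 2)
V(B) = 3*B (V(B) = 2*B + B = 3*B)
-148 + V(-7) = -148 + 3*(-7) = -148 - 21 = -169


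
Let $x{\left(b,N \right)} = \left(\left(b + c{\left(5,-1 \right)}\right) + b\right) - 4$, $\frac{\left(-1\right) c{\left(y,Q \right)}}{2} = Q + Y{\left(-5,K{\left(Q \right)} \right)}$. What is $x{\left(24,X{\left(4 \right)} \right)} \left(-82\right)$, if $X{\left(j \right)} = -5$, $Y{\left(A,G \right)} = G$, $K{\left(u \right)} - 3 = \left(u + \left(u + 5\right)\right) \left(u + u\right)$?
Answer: $-4264$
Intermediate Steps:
$K{\left(u \right)} = 3 + 2 u \left(5 + 2 u\right)$ ($K{\left(u \right)} = 3 + \left(u + \left(u + 5\right)\right) \left(u + u\right) = 3 + \left(u + \left(5 + u\right)\right) 2 u = 3 + \left(5 + 2 u\right) 2 u = 3 + 2 u \left(5 + 2 u\right)$)
$c{\left(y,Q \right)} = -6 - 22 Q - 8 Q^{2}$ ($c{\left(y,Q \right)} = - 2 \left(Q + \left(3 + 4 Q^{2} + 10 Q\right)\right) = - 2 \left(3 + 4 Q^{2} + 11 Q\right) = -6 - 22 Q - 8 Q^{2}$)
$x{\left(b,N \right)} = 4 + 2 b$ ($x{\left(b,N \right)} = \left(\left(b - \left(-16 + 8\right)\right) + b\right) - 4 = \left(\left(b - -8\right) + b\right) - 4 = \left(\left(b + 8\right) + b\right) - 4 = \left(\left(8 + b\right) + b\right) - 4 = \left(8 + 2 b\right) - 4 = 4 + 2 b$)
$x{\left(24,X{\left(4 \right)} \right)} \left(-82\right) = \left(4 + 2 \cdot 24\right) \left(-82\right) = \left(4 + 48\right) \left(-82\right) = 52 \left(-82\right) = -4264$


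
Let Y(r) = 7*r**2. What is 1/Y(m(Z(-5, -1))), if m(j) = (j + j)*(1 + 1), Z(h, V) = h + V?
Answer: 1/4032 ≈ 0.00024802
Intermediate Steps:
Z(h, V) = V + h
m(j) = 4*j (m(j) = (2*j)*2 = 4*j)
1/Y(m(Z(-5, -1))) = 1/(7*(4*(-1 - 5))**2) = 1/(7*(4*(-6))**2) = 1/(7*(-24)**2) = 1/(7*576) = 1/4032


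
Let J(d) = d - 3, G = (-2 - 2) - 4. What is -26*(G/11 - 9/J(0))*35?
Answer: -22750/11 ≈ -2068.2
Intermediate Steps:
G = -8 (G = -4 - 4 = -8)
J(d) = -3 + d
-26*(G/11 - 9/J(0))*35 = -26*(-8/11 - 9/(-3 + 0))*35 = -26*(-8*1/11 - 9/(-3))*35 = -26*(-8/11 - 9*(-⅓))*35 = -26*(-8/11 + 3)*35 = -26*25/11*35 = -650/11*35 = -22750/11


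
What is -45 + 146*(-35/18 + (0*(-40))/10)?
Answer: -2960/9 ≈ -328.89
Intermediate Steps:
-45 + 146*(-35/18 + (0*(-40))/10) = -45 + 146*(-35*1/18 + 0*(1/10)) = -45 + 146*(-35/18 + 0) = -45 + 146*(-35/18) = -45 - 2555/9 = -2960/9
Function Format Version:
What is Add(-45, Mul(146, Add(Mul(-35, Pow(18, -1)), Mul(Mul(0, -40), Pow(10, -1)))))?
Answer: Rational(-2960, 9) ≈ -328.89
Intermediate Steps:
Add(-45, Mul(146, Add(Mul(-35, Pow(18, -1)), Mul(Mul(0, -40), Pow(10, -1))))) = Add(-45, Mul(146, Add(Mul(-35, Rational(1, 18)), Mul(0, Rational(1, 10))))) = Add(-45, Mul(146, Add(Rational(-35, 18), 0))) = Add(-45, Mul(146, Rational(-35, 18))) = Add(-45, Rational(-2555, 9)) = Rational(-2960, 9)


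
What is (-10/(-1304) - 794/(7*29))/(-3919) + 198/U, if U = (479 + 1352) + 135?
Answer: 51859502795/509885210212 ≈ 0.10171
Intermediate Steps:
U = 1966 (U = 1831 + 135 = 1966)
(-10/(-1304) - 794/(7*29))/(-3919) + 198/U = (-10/(-1304) - 794/(7*29))/(-3919) + 198/1966 = (-10*(-1/1304) - 794/203)*(-1/3919) + 198*(1/1966) = (5/652 - 794*1/203)*(-1/3919) + 99/983 = (5/652 - 794/203)*(-1/3919) + 99/983 = -516673/132356*(-1/3919) + 99/983 = 516673/518703164 + 99/983 = 51859502795/509885210212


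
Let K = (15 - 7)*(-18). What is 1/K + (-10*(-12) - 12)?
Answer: 15551/144 ≈ 107.99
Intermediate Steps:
K = -144 (K = 8*(-18) = -144)
1/K + (-10*(-12) - 12) = 1/(-144) + (-10*(-12) - 12) = -1/144 + (120 - 12) = -1/144 + 108 = 15551/144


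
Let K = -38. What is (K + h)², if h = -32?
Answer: 4900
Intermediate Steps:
(K + h)² = (-38 - 32)² = (-70)² = 4900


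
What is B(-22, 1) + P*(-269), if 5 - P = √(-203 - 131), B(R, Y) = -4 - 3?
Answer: -1352 + 269*I*√334 ≈ -1352.0 + 4916.2*I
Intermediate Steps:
B(R, Y) = -7
P = 5 - I*√334 (P = 5 - √(-203 - 131) = 5 - √(-334) = 5 - I*√334 ≈ 5.0 - 18.276*I)
B(-22, 1) + P*(-269) = -7 + (5 - I*√334)*(-269) = -7 + (-1345 + 269*I*√334) = -1352 + 269*I*√334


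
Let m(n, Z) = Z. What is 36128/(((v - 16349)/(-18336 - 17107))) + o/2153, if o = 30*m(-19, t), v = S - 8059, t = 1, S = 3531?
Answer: 2756884194022/44948181 ≈ 61335.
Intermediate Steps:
v = -4528 (v = 3531 - 8059 = -4528)
o = 30 (o = 30*1 = 30)
36128/(((v - 16349)/(-18336 - 17107))) + o/2153 = 36128/(((-4528 - 16349)/(-18336 - 17107))) + 30/2153 = 36128/((-20877/(-35443))) + 30*(1/2153) = 36128/((-20877*(-1/35443))) + 30/2153 = 36128/(20877/35443) + 30/2153 = 36128*(35443/20877) + 30/2153 = 1280484704/20877 + 30/2153 = 2756884194022/44948181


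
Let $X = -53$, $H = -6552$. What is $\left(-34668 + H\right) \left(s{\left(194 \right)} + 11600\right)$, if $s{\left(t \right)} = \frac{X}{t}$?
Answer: $- \frac{46379651670}{97} \approx -4.7814 \cdot 10^{8}$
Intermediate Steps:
$s{\left(t \right)} = - \frac{53}{t}$
$\left(-34668 + H\right) \left(s{\left(194 \right)} + 11600\right) = \left(-34668 - 6552\right) \left(- \frac{53}{194} + 11600\right) = - 41220 \left(\left(-53\right) \frac{1}{194} + 11600\right) = - 41220 \left(- \frac{53}{194} + 11600\right) = \left(-41220\right) \frac{2250347}{194} = - \frac{46379651670}{97}$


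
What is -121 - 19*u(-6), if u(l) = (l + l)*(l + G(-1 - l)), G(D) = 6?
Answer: -121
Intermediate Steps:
u(l) = 2*l*(6 + l) (u(l) = (l + l)*(l + 6) = (2*l)*(6 + l) = 2*l*(6 + l))
-121 - 19*u(-6) = -121 - 38*(-6)*(6 - 6) = -121 - 38*(-6)*0 = -121 - 19*0 = -121 + 0 = -121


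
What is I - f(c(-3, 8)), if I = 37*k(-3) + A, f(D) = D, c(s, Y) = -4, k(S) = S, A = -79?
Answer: -186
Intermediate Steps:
I = -190 (I = 37*(-3) - 79 = -111 - 79 = -190)
I - f(c(-3, 8)) = -190 - 1*(-4) = -190 + 4 = -186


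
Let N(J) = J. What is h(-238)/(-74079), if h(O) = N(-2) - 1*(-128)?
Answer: -14/8231 ≈ -0.0017009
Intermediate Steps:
h(O) = 126 (h(O) = -2 - 1*(-128) = -2 + 128 = 126)
h(-238)/(-74079) = 126/(-74079) = 126*(-1/74079) = -14/8231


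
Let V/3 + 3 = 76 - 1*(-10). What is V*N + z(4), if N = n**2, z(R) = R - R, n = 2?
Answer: 996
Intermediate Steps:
z(R) = 0
N = 4 (N = 2**2 = 4)
V = 249 (V = -9 + 3*(76 - 1*(-10)) = -9 + 3*(76 + 10) = -9 + 3*86 = -9 + 258 = 249)
V*N + z(4) = 249*4 + 0 = 996 + 0 = 996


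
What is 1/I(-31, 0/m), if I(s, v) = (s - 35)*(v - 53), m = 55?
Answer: 1/3498 ≈ 0.00028588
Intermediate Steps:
I(s, v) = (-53 + v)*(-35 + s) (I(s, v) = (-35 + s)*(-53 + v) = (-53 + v)*(-35 + s))
1/I(-31, 0/m) = 1/(1855 - 53*(-31) - 0/55 - 0/55) = 1/(1855 + 1643 - 0/55 - 0/55) = 1/(1855 + 1643 - 35*0 - 31*0) = 1/(1855 + 1643 + 0 + 0) = 1/3498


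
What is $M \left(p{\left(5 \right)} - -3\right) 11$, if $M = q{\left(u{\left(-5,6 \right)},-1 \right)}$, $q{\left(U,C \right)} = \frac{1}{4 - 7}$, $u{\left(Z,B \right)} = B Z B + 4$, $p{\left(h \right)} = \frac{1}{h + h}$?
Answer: $- \frac{341}{30} \approx -11.367$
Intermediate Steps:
$p{\left(h \right)} = \frac{1}{2 h}$
$u{\left(Z,B \right)} = 4 + Z B^{2}$ ($u{\left(Z,B \right)} = Z B^{2} + 4 = 4 + Z B^{2}$)
$q{\left(U,C \right)} = - \frac{1}{3}$ ($q{\left(U,C \right)} = \frac{1}{-3} = - \frac{1}{3}$)
$M = - \frac{1}{3} \approx -0.33333$
$M \left(p{\left(5 \right)} - -3\right) 11 = - \frac{\left(\frac{1}{2 \cdot 5} - -3\right) 11}{3} = - \frac{\left(\frac{1}{2} \cdot \frac{1}{5} + 3\right) 11}{3} = - \frac{\left(\frac{1}{10} + 3\right) 11}{3} = - \frac{\frac{31}{10} \cdot 11}{3} = \left(- \frac{1}{3}\right) \frac{341}{10} = - \frac{341}{30}$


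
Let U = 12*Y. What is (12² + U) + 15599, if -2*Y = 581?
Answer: 12257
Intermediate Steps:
Y = -581/2 (Y = -½*581 = -581/2 ≈ -290.50)
U = -3486 (U = 12*(-581/2) = -3486)
(12² + U) + 15599 = (12² - 3486) + 15599 = (144 - 3486) + 15599 = -3342 + 15599 = 12257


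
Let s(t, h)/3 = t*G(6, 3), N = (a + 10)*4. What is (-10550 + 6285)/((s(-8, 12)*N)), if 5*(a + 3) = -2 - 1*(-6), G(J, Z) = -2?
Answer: -21325/7488 ≈ -2.8479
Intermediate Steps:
a = -11/5 (a = -3 + (-2 - 1*(-6))/5 = -3 + (-2 + 6)/5 = -3 + (⅕)*4 = -3 + ⅘ = -11/5 ≈ -2.2000)
N = 156/5 (N = (-11/5 + 10)*4 = (39/5)*4 = 156/5 ≈ 31.200)
s(t, h) = -6*t (s(t, h) = 3*(t*(-2)) = 3*(-2*t) = -6*t)
(-10550 + 6285)/((s(-8, 12)*N)) = (-10550 + 6285)/((-6*(-8)*(156/5))) = -4265/(48*(156/5)) = -4265/7488/5 = -4265*5/7488 = -21325/7488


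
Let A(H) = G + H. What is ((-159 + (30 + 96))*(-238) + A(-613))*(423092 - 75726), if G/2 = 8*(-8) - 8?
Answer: 2465256502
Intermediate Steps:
G = -144 (G = 2*(8*(-8) - 8) = 2*(-64 - 8) = 2*(-72) = -144)
A(H) = -144 + H
((-159 + (30 + 96))*(-238) + A(-613))*(423092 - 75726) = ((-159 + (30 + 96))*(-238) + (-144 - 613))*(423092 - 75726) = ((-159 + 126)*(-238) - 757)*347366 = (-33*(-238) - 757)*347366 = (7854 - 757)*347366 = 7097*347366 = 2465256502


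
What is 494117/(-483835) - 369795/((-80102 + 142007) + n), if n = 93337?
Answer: -255627475139/75111513070 ≈ -3.4033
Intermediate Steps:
494117/(-483835) - 369795/((-80102 + 142007) + n) = 494117/(-483835) - 369795/((-80102 + 142007) + 93337) = 494117*(-1/483835) - 369795/(61905 + 93337) = -494117/483835 - 369795/155242 = -255627475139/75111513070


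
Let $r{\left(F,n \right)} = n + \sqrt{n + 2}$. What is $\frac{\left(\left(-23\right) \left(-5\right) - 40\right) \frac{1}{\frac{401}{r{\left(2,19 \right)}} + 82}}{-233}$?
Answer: $- \frac{887475}{287093047} - \frac{10025 \sqrt{21}}{287093047} \approx -0.0032513$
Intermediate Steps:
$r{\left(F,n \right)} = n + \sqrt{2 + n}$
$\frac{\left(\left(-23\right) \left(-5\right) - 40\right) \frac{1}{\frac{401}{r{\left(2,19 \right)}} + 82}}{-233} = \frac{\left(\left(-23\right) \left(-5\right) - 40\right) \frac{1}{\frac{401}{19 + \sqrt{2 + 19}} + 82}}{-233} = \frac{115 - 40}{\frac{401}{19 + \sqrt{21}} + 82} \left(- \frac{1}{233}\right) = \frac{75}{82 + \frac{401}{19 + \sqrt{21}}} \left(- \frac{1}{233}\right) = - \frac{75}{233 \left(82 + \frac{401}{19 + \sqrt{21}}\right)}$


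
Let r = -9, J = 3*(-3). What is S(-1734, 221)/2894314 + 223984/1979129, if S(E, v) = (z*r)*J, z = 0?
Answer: 223984/1979129 ≈ 0.11317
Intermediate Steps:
J = -9
S(E, v) = 0 (S(E, v) = (0*(-9))*(-9) = 0*(-9) = 0)
S(-1734, 221)/2894314 + 223984/1979129 = 0/2894314 + 223984/1979129 = 0*(1/2894314) + 223984*(1/1979129) = 0 + 223984/1979129 = 223984/1979129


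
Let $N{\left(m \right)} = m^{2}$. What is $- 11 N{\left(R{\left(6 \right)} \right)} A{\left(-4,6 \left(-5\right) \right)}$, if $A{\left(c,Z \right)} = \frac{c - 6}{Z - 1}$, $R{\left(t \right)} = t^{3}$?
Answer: $- \frac{5132160}{31} \approx -1.6555 \cdot 10^{5}$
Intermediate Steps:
$A{\left(c,Z \right)} = \frac{-6 + c}{-1 + Z}$
$- 11 N{\left(R{\left(6 \right)} \right)} A{\left(-4,6 \left(-5\right) \right)} = - 11 \left(6^{3}\right)^{2} \frac{-6 - 4}{-1 + 6 \left(-5\right)} = - 11 \cdot 216^{2} \frac{1}{-1 - 30} \left(-10\right) = \left(-11\right) 46656 \frac{1}{-31} \left(-10\right) = - 513216 \left(\left(- \frac{1}{31}\right) \left(-10\right)\right) = \left(-513216\right) \frac{10}{31} = - \frac{5132160}{31}$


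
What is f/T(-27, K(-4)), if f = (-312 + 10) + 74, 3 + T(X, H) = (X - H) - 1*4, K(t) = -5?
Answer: 228/29 ≈ 7.8621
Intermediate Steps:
T(X, H) = -7 + X - H (T(X, H) = -3 + ((X - H) - 1*4) = -3 + ((X - H) - 4) = -3 + (-4 + X - H) = -7 + X - H)
f = -228 (f = -302 + 74 = -228)
f/T(-27, K(-4)) = -228/(-7 - 27 - 1*(-5)) = -228/(-7 - 27 + 5) = -228/(-29) = -228*(-1/29) = 228/29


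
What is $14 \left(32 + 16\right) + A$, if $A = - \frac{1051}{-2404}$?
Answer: $\frac{1616539}{2404} \approx 672.44$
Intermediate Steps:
$A = \frac{1051}{2404}$ ($A = \left(-1051\right) \left(- \frac{1}{2404}\right) = \frac{1051}{2404} \approx 0.43719$)
$14 \left(32 + 16\right) + A = 14 \left(32 + 16\right) + \frac{1051}{2404} = 14 \cdot 48 + \frac{1051}{2404} = 672 + \frac{1051}{2404} = \frac{1616539}{2404}$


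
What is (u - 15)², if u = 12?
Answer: 9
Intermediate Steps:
(u - 15)² = (12 - 15)² = (-3)² = 9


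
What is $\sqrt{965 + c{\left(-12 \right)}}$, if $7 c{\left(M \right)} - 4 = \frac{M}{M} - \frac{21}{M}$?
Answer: $\frac{\sqrt{189329}}{14} \approx 31.08$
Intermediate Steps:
$c{\left(M \right)} = \frac{5}{7} - \frac{3}{M}$ ($c{\left(M \right)} = \frac{4}{7} + \frac{\frac{M}{M} - \frac{21}{M}}{7} = \frac{4}{7} + \frac{1 - \frac{21}{M}}{7} = \frac{4}{7} + \left(\frac{1}{7} - \frac{3}{M}\right) = \frac{5}{7} - \frac{3}{M}$)
$\sqrt{965 + c{\left(-12 \right)}} = \sqrt{965 + \left(\frac{5}{7} - \frac{3}{-12}\right)} = \sqrt{965 + \left(\frac{5}{7} - - \frac{1}{4}\right)} = \sqrt{965 + \left(\frac{5}{7} + \frac{1}{4}\right)} = \sqrt{965 + \frac{27}{28}} = \sqrt{\frac{27047}{28}} = \frac{\sqrt{189329}}{14}$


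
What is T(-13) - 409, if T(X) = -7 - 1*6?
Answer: -422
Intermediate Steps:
T(X) = -13 (T(X) = -7 - 6 = -13)
T(-13) - 409 = -13 - 409 = -422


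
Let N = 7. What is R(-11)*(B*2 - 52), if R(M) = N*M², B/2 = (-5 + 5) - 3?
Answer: -54208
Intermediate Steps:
B = -6 (B = 2*((-5 + 5) - 3) = 2*(0 - 3) = 2*(-3) = -6)
R(M) = 7*M²
R(-11)*(B*2 - 52) = (7*(-11)²)*(-6*2 - 52) = (7*121)*(-12 - 52) = 847*(-64) = -54208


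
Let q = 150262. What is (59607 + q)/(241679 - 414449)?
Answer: -209869/172770 ≈ -1.2147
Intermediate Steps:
(59607 + q)/(241679 - 414449) = (59607 + 150262)/(241679 - 414449) = 209869/(-172770) = 209869*(-1/172770) = -209869/172770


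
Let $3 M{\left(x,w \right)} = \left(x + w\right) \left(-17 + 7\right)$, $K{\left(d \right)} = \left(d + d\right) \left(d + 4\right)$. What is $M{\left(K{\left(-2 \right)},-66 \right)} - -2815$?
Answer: $\frac{9185}{3} \approx 3061.7$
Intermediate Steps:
$K{\left(d \right)} = 2 d \left(4 + d\right)$
$M{\left(x,w \right)} = - \frac{10 w}{3} - \frac{10 x}{3}$ ($M{\left(x,w \right)} = \frac{\left(x + w\right) \left(-17 + 7\right)}{3} = \frac{\left(w + x\right) \left(-10\right)}{3} = \frac{- 10 w - 10 x}{3} = - \frac{10 w}{3} - \frac{10 x}{3}$)
$M{\left(K{\left(-2 \right)},-66 \right)} - -2815 = \left(\left(- \frac{10}{3}\right) \left(-66\right) - \frac{10 \cdot 2 \left(-2\right) \left(4 - 2\right)}{3}\right) - -2815 = \left(220 - \frac{10 \cdot 2 \left(-2\right) 2}{3}\right) + 2815 = \left(220 - - \frac{80}{3}\right) + 2815 = \left(220 + \frac{80}{3}\right) + 2815 = \frac{740}{3} + 2815 = \frac{9185}{3}$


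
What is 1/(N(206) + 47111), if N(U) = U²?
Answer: 1/89547 ≈ 1.1167e-5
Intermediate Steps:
1/(N(206) + 47111) = 1/(206² + 47111) = 1/(42436 + 47111) = 1/89547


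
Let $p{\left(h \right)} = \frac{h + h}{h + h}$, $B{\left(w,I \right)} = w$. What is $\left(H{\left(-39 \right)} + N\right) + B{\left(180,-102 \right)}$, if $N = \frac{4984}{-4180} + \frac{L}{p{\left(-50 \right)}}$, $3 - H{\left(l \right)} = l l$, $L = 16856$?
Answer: $\frac{16215064}{1045} \approx 15517.0$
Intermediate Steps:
$H{\left(l \right)} = 3 - l^{2}$ ($H{\left(l \right)} = 3 - l l = 3 - l^{2}$)
$p{\left(h \right)} = 1$ ($p{\left(h \right)} = \frac{2 h}{2 h} = 2 h \frac{1}{2 h} = 1$)
$N = \frac{17613274}{1045}$ ($N = \frac{4984}{-4180} + \frac{16856}{1} = 4984 \left(- \frac{1}{4180}\right) + 16856 \cdot 1 = - \frac{1246}{1045} + 16856 = \frac{17613274}{1045} \approx 16855.0$)
$\left(H{\left(-39 \right)} + N\right) + B{\left(180,-102 \right)} = \left(\left(3 - \left(-39\right)^{2}\right) + \frac{17613274}{1045}\right) + 180 = \left(\left(3 - 1521\right) + \frac{17613274}{1045}\right) + 180 = \left(-1518 + \frac{17613274}{1045}\right) + 180 = \frac{16026964}{1045} + 180 = \frac{16215064}{1045}$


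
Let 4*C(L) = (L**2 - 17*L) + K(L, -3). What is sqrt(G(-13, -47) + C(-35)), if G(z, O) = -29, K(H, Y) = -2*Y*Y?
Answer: sqrt(1686)/2 ≈ 20.530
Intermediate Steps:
K(H, Y) = -2*Y**2
C(L) = -9/2 - 17*L/4 + L**2/4 (C(L) = ((L**2 - 17*L) - 2*(-3)**2)/4 = ((L**2 - 17*L) - 2*9)/4 = ((L**2 - 17*L) - 18)/4 = (-18 + L**2 - 17*L)/4 = -9/2 - 17*L/4 + L**2/4)
sqrt(G(-13, -47) + C(-35)) = sqrt(-29 + (-9/2 - 17/4*(-35) + (1/4)*(-35)**2)) = sqrt(-29 + (-9/2 + 595/4 + (1/4)*1225)) = sqrt(-29 + (-9/2 + 595/4 + 1225/4)) = sqrt(-29 + 901/2) = sqrt(843/2) = sqrt(1686)/2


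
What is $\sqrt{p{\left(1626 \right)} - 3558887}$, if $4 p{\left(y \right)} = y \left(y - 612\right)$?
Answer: $2 i \sqrt{786674} \approx 1773.9 i$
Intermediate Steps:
$p{\left(y \right)} = \frac{y \left(-612 + y\right)}{4}$ ($p{\left(y \right)} = \frac{y \left(y - 612\right)}{4} = \frac{y \left(-612 + y\right)}{4}$)
$\sqrt{p{\left(1626 \right)} - 3558887} = \sqrt{\frac{1}{4} \cdot 1626 \left(-612 + 1626\right) - 3558887} = \sqrt{\frac{1}{4} \cdot 1626 \cdot 1014 - 3558887} = \sqrt{412191 - 3558887} = \sqrt{-3146696} = 2 i \sqrt{786674}$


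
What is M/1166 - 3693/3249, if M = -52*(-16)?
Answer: -267145/631389 ≈ -0.42311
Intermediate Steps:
M = 832
M/1166 - 3693/3249 = 832/1166 - 3693/3249 = 832*(1/1166) - 3693*1/3249 = 416/583 - 1231/1083 = -267145/631389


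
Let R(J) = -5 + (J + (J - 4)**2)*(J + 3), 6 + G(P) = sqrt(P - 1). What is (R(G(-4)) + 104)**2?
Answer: -101251 - 21316*I*sqrt(5) ≈ -1.0125e+5 - 47664.0*I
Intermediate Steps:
G(P) = -6 + sqrt(-1 + P) (G(P) = -6 + sqrt(P - 1) = -6 + sqrt(-1 + P))
R(J) = -5 + (3 + J)*(J + (-4 + J)**2) (R(J) = -5 + (J + (-4 + J)**2)*(3 + J) = -5 + (3 + J)*(J + (-4 + J)**2))
(R(G(-4)) + 104)**2 = ((43 + (-6 + sqrt(-1 - 4))**3 - 5*(-6 + sqrt(-1 - 4)) - 4*(-6 + sqrt(-1 - 4))**2) + 104)**2 = ((43 + (-6 + sqrt(-5))**3 - 5*(-6 + sqrt(-5)) - 4*(-6 + sqrt(-5))**2) + 104)**2 = ((43 + (-6 + I*sqrt(5))**3 - 5*(-6 + I*sqrt(5)) - 4*(-6 + I*sqrt(5))**2) + 104)**2 = ((43 + (-6 + I*sqrt(5))**3 + (30 - 5*I*sqrt(5)) - 4*(-6 + I*sqrt(5))**2) + 104)**2 = ((73 + (-6 + I*sqrt(5))**3 - 4*(-6 + I*sqrt(5))**2 - 5*I*sqrt(5)) + 104)**2 = (177 + (-6 + I*sqrt(5))**3 - 4*(-6 + I*sqrt(5))**2 - 5*I*sqrt(5))**2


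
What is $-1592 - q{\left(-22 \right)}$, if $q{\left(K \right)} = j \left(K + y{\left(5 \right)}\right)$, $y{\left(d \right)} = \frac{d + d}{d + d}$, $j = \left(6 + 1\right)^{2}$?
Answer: $-563$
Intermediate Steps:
$j = 49$ ($j = 7^{2} = 49$)
$y{\left(d \right)} = 1$ ($y{\left(d \right)} = \frac{2 d}{2 d} = 2 d \frac{1}{2 d} = 1$)
$q{\left(K \right)} = 49 + 49 K$ ($q{\left(K \right)} = 49 \left(K + 1\right) = 49 \left(1 + K\right) = 49 + 49 K$)
$-1592 - q{\left(-22 \right)} = -1592 - \left(49 + 49 \left(-22\right)\right) = -1592 - \left(49 - 1078\right) = -1592 - -1029 = -1592 + 1029 = -563$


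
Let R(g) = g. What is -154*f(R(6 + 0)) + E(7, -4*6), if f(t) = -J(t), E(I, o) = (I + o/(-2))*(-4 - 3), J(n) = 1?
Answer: 21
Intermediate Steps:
E(I, o) = -7*I + 7*o/2 (E(I, o) = (I + o*(-½))*(-7) = (I - o/2)*(-7) = -7*I + 7*o/2)
f(t) = -1 (f(t) = -1*1 = -1)
-154*f(R(6 + 0)) + E(7, -4*6) = -154*(-1) + (-7*7 + 7*(-4*6)/2) = 154 + (-49 + (7/2)*(-24)) = 154 + (-49 - 84) = 154 - 133 = 21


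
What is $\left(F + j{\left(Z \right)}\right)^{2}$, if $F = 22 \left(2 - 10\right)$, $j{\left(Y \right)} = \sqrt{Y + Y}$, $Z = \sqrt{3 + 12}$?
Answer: $\left(176 - \sqrt{2} \sqrt[4]{15}\right)^{2} \approx 30004.0$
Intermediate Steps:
$Z = \sqrt{15} \approx 3.873$
$j{\left(Y \right)} = \sqrt{2} \sqrt{Y}$ ($j{\left(Y \right)} = \sqrt{2 Y} = \sqrt{2} \sqrt{Y}$)
$F = -176$ ($F = 22 \left(2 - 10\right) = 22 \left(-8\right) = -176$)
$\left(F + j{\left(Z \right)}\right)^{2} = \left(-176 + \sqrt{2} \sqrt{\sqrt{15}}\right)^{2} = \left(-176 + \sqrt{2} \sqrt[4]{15}\right)^{2}$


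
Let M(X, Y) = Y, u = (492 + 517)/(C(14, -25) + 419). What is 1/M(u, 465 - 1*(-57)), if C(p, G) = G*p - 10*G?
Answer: 1/522 ≈ 0.0019157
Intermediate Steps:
C(p, G) = -10*G + G*p
u = 1009/319 (u = (492 + 517)/(-25*(-10 + 14) + 419) = 1009/(-25*4 + 419) = 1009/(-100 + 419) = 1009/319 ≈ 3.1630)
1/M(u, 465 - 1*(-57)) = 1/(465 - 1*(-57)) = 1/(465 + 57) = 1/522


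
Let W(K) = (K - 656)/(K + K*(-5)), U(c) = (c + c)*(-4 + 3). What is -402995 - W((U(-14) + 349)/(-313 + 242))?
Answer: -607669507/1508 ≈ -4.0296e+5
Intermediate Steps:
U(c) = -2*c (U(c) = (2*c)*(-1) = -2*c)
W(K) = -(-656 + K)/(4*K) (W(K) = (-656 + K)/(K - 5*K) = (-656 + K)/((-4*K)) = (-656 + K)*(-1/(4*K)) = -(-656 + K)/(4*K))
-402995 - W((U(-14) + 349)/(-313 + 242)) = -402995 - (656 - (-2*(-14) + 349)/(-313 + 242))/(4*((-2*(-14) + 349)/(-313 + 242))) = -402995 - (656 - (28 + 349)/(-71))/(4*((28 + 349)/(-71))) = -402995 - (656 - 377*(-1)/71)/(4*(377*(-1/71))) = -402995 - (656 - 1*(-377/71))/(4*(-377/71)) = -402995 - (-71)*(656 + 377/71)/(4*377) = -402995 - (-71)*46953/(4*377*71) = -402995 - 1*(-46953/1508) = -402995 + 46953/1508 = -607669507/1508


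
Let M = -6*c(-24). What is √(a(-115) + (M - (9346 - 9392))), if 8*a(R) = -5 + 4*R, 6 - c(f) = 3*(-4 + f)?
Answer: I*√8834/4 ≈ 23.497*I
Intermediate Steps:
c(f) = 18 - 3*f (c(f) = 6 - 3*(-4 + f) = 6 - (-12 + 3*f) = 6 + (12 - 3*f) = 18 - 3*f)
a(R) = -5/8 + R/2 (a(R) = (-5 + 4*R)/8 = -5/8 + R/2)
M = -540 (M = -6*(18 - 3*(-24)) = -6*(18 + 72) = -6*90 = -540)
√(a(-115) + (M - (9346 - 9392))) = √((-5/8 + (½)*(-115)) + (-540 - (9346 - 9392))) = √((-5/8 - 115/2) + (-540 - 1*(-46))) = √(-465/8 + (-540 + 46)) = √(-465/8 - 494) = √(-4417/8) = I*√8834/4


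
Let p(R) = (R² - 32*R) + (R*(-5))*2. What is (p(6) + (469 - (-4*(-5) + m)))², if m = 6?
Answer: 51529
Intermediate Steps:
p(R) = R² - 42*R (p(R) = (R² - 32*R) - 5*R*2 = (R² - 32*R) - 10*R = R² - 42*R)
(p(6) + (469 - (-4*(-5) + m)))² = (6*(-42 + 6) + (469 - (-4*(-5) + 6)))² = (6*(-36) + (469 - (20 + 6)))² = (-216 + (469 - 1*26))² = (-216 + (469 - 26))² = (-216 + 443)² = 227² = 51529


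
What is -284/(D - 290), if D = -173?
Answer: 284/463 ≈ 0.61339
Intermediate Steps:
-284/(D - 290) = -284/(-173 - 290) = -284/(-463) = -284*(-1/463) = 284/463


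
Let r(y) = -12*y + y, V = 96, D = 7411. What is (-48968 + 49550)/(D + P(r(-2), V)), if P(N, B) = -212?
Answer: 582/7199 ≈ 0.080845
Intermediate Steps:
r(y) = -11*y
(-48968 + 49550)/(D + P(r(-2), V)) = (-48968 + 49550)/(7411 - 212) = 582/7199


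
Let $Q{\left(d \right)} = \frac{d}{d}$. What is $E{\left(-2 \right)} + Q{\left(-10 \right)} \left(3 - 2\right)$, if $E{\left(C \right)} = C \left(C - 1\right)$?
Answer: $7$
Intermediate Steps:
$Q{\left(d \right)} = 1$
$E{\left(C \right)} = C \left(-1 + C\right)$
$E{\left(-2 \right)} + Q{\left(-10 \right)} \left(3 - 2\right) = - 2 \left(-1 - 2\right) + 1 \left(3 - 2\right) = \left(-2\right) \left(-3\right) + 1 \left(3 - 2\right) = 6 + 1 \cdot 1 = 6 + 1 = 7$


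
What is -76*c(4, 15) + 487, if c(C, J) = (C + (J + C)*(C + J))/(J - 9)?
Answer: -12409/3 ≈ -4136.3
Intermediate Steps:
c(C, J) = (C + (C + J)²)/(-9 + J) (c(C, J) = (C + (C + J)*(C + J))/(-9 + J) = (C + (C + J)²)/(-9 + J))
-76*c(4, 15) + 487 = -76*(4 + (4 + 15)²)/(-9 + 15) + 487 = -76*(4 + 19²)/6 + 487 = -38*(4 + 361)/3 + 487 = -38*365/3 + 487 = -76*365/6 + 487 = -13870/3 + 487 = -12409/3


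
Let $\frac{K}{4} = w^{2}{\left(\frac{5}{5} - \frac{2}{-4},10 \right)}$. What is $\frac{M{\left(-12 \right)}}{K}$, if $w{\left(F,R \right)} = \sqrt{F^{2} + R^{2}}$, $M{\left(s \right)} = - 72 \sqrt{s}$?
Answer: $- \frac{144 i \sqrt{3}}{409} \approx - 0.60982 i$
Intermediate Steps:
$K = 409$ ($K = 4 \left(\sqrt{\left(\frac{5}{5} - \frac{2}{-4}\right)^{2} + 10^{2}}\right)^{2} = 4 \left(\sqrt{\left(5 \cdot \frac{1}{5} - - \frac{1}{2}\right)^{2} + 100}\right)^{2} = 4 \left(\sqrt{\left(1 + \frac{1}{2}\right)^{2} + 100}\right)^{2} = 4 \left(\sqrt{\left(\frac{3}{2}\right)^{2} + 100}\right)^{2} = 4 \left(\sqrt{\frac{9}{4} + 100}\right)^{2} = 4 \left(\sqrt{\frac{409}{4}}\right)^{2} = 4 \left(\frac{\sqrt{409}}{2}\right)^{2} = 4 \cdot \frac{409}{4} = 409$)
$\frac{M{\left(-12 \right)}}{K} = \frac{\left(-72\right) \sqrt{-12}}{409} = - 72 \cdot 2 i \sqrt{3} \cdot \frac{1}{409} = - 144 i \sqrt{3} \cdot \frac{1}{409} = - \frac{144 i \sqrt{3}}{409}$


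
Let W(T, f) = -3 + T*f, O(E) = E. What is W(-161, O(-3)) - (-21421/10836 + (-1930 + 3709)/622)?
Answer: 1614621389/3369996 ≈ 479.12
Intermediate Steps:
W(-161, O(-3)) - (-21421/10836 + (-1930 + 3709)/622) = (-3 - 161*(-3)) - (-21421/10836 + (-1930 + 3709)/622) = (-3 + 483) - (-21421*1/10836 + 1779*(1/622)) = 480 - (-21421/10836 + 1779/622) = 480 - 1*2976691/3369996 = 480 - 2976691/3369996 = 1614621389/3369996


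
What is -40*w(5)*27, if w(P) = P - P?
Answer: 0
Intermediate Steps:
w(P) = 0
-40*w(5)*27 = -40*0*27 = 0*27 = 0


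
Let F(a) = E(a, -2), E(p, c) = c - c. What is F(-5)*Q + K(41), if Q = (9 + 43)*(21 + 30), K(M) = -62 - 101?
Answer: -163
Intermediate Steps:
K(M) = -163
E(p, c) = 0
F(a) = 0
Q = 2652 (Q = 52*51 = 2652)
F(-5)*Q + K(41) = 0*2652 - 163 = 0 - 163 = -163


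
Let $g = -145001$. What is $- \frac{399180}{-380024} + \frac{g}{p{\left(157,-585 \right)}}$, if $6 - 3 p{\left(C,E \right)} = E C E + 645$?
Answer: $\frac{900551608733}{850778159964} \approx 1.0585$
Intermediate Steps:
$p{\left(C,E \right)} = -213 - \frac{C E^{2}}{3}$ ($p{\left(C,E \right)} = 2 - \frac{E C E + 645}{3} = 2 - \frac{C E E + 645}{3} = 2 - \frac{C E^{2} + 645}{3} = 2 - \frac{645 + C E^{2}}{3} = 2 - \left(215 + \frac{C E^{2}}{3}\right) = -213 - \frac{C E^{2}}{3}$)
$- \frac{399180}{-380024} + \frac{g}{p{\left(157,-585 \right)}} = - \frac{399180}{-380024} - \frac{145001}{-213 - \frac{157 \left(-585\right)^{2}}{3}} = \left(-399180\right) \left(- \frac{1}{380024}\right) - \frac{145001}{-213 - \frac{157}{3} \cdot 342225} = \frac{99795}{95006} - \frac{145001}{-213 - 17909775} = \frac{99795}{95006} - \frac{145001}{-17909988} = \frac{99795}{95006} - - \frac{145001}{17909988} = \frac{99795}{95006} + \frac{145001}{17909988} = \frac{900551608733}{850778159964}$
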